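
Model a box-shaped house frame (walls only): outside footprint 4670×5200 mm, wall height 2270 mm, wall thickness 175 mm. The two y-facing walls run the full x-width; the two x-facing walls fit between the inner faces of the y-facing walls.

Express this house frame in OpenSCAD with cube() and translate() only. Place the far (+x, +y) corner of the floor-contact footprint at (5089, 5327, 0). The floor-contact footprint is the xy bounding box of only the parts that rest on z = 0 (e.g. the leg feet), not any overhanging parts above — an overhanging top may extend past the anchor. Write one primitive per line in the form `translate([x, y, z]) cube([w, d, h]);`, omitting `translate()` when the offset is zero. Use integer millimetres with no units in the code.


translate([419, 127, 0]) cube([4670, 175, 2270]);
translate([419, 5152, 0]) cube([4670, 175, 2270]);
translate([419, 302, 0]) cube([175, 4850, 2270]);
translate([4914, 302, 0]) cube([175, 4850, 2270]);


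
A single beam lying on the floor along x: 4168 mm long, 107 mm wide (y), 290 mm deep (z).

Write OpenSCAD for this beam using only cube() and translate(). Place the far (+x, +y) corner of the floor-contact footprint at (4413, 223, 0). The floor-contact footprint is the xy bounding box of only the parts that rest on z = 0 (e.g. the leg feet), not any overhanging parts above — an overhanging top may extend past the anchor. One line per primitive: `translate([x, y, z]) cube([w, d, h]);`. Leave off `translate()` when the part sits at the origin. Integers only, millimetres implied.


translate([245, 116, 0]) cube([4168, 107, 290]);


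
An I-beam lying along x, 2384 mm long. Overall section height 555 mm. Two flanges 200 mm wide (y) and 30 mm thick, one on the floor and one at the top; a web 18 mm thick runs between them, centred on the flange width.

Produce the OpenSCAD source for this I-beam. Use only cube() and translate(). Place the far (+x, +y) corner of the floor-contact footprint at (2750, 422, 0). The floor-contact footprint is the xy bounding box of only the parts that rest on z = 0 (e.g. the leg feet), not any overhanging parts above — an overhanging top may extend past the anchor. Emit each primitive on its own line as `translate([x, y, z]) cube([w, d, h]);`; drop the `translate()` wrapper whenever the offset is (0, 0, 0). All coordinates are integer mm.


translate([366, 222, 0]) cube([2384, 200, 30]);
translate([366, 313, 30]) cube([2384, 18, 495]);
translate([366, 222, 525]) cube([2384, 200, 30]);


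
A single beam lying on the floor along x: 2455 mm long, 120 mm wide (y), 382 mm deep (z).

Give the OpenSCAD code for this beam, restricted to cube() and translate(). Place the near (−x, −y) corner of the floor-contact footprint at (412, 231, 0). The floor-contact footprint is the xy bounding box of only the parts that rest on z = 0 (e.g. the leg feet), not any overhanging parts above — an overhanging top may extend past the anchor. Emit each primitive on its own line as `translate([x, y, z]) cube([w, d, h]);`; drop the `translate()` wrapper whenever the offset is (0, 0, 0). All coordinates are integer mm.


translate([412, 231, 0]) cube([2455, 120, 382]);


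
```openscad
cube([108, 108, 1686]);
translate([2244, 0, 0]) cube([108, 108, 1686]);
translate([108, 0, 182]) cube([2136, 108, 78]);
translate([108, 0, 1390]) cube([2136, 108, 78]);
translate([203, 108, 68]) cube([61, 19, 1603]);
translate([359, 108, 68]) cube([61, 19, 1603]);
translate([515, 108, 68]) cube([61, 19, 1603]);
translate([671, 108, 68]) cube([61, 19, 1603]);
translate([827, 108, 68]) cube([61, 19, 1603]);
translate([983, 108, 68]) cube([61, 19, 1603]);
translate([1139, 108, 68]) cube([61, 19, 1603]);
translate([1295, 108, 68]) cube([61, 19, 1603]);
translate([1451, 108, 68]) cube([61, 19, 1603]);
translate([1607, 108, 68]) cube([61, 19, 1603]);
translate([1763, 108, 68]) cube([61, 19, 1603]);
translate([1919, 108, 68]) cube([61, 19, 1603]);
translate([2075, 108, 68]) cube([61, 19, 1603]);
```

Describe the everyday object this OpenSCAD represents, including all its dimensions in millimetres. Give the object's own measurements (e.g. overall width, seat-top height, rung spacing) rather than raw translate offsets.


A fence section. Two 108×108 mm posts, 1686 mm tall, stand on the floor with a clear span of 2136 mm between their inner faces. Two horizontal rails of 108×78 mm section span the gap between the posts with their undersides at z = 182 mm and z = 1390 mm, flush with the posts' −y face. 13 pickets, each 61 mm wide, 19 mm thick and 1603 mm tall, are fixed to the +y face of the rails with their bottoms at z = 68 mm, spaced across the span with a 95 mm gap after the −x post and between neighbouring pickets, with 108 mm left before the +x post.


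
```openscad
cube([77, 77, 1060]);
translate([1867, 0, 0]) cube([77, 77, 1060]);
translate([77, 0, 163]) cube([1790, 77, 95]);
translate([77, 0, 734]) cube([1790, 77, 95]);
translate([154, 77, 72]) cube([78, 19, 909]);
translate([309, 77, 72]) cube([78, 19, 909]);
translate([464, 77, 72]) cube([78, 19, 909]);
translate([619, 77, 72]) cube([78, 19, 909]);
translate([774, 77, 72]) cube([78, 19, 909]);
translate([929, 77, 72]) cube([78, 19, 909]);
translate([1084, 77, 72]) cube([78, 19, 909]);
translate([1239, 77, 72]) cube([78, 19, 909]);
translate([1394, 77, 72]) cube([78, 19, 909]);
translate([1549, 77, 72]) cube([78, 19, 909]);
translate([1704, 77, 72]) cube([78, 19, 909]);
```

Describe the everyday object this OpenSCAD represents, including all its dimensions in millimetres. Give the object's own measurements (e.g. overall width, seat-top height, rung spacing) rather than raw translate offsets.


A fence section. Two 77×77 mm posts, 1060 mm tall, stand on the floor with a clear span of 1790 mm between their inner faces. Two horizontal rails of 77×95 mm section span the gap between the posts with their undersides at z = 163 mm and z = 734 mm, flush with the posts' −y face. 11 pickets, each 78 mm wide, 19 mm thick and 909 mm tall, are fixed to the +y face of the rails with their bottoms at z = 72 mm, spaced across the span with a 77 mm gap after the −x post and between neighbouring pickets, with 85 mm left before the +x post.


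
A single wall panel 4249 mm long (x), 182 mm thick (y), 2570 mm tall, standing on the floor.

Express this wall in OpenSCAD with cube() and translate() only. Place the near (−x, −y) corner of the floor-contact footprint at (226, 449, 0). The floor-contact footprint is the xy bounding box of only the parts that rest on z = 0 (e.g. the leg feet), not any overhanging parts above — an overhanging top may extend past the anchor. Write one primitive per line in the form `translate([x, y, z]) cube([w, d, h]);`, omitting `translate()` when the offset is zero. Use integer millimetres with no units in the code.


translate([226, 449, 0]) cube([4249, 182, 2570]);


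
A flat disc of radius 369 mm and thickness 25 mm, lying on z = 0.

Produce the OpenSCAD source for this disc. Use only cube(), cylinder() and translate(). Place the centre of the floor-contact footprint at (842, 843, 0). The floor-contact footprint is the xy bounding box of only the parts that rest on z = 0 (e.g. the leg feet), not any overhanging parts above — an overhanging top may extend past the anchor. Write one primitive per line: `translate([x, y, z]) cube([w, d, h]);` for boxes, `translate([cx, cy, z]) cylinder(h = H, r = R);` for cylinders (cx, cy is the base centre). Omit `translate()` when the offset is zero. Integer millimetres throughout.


translate([842, 843, 0]) cylinder(h = 25, r = 369);


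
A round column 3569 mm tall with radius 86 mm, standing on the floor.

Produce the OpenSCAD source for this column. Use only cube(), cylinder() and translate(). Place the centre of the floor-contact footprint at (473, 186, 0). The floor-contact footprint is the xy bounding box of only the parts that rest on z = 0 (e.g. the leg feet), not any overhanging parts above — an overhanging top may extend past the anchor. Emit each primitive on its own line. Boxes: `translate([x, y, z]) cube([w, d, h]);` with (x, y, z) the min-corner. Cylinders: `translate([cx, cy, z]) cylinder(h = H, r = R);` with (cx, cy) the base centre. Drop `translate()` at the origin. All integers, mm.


translate([473, 186, 0]) cylinder(h = 3569, r = 86);


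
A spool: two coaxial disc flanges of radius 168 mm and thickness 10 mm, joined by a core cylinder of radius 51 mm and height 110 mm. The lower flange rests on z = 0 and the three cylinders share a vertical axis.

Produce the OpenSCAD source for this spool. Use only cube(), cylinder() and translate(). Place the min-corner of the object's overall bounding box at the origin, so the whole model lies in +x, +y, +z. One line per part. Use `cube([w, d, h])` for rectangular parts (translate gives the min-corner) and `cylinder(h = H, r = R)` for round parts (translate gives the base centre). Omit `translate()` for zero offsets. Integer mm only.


translate([168, 168, 0]) cylinder(h = 10, r = 168);
translate([168, 168, 10]) cylinder(h = 110, r = 51);
translate([168, 168, 120]) cylinder(h = 10, r = 168);


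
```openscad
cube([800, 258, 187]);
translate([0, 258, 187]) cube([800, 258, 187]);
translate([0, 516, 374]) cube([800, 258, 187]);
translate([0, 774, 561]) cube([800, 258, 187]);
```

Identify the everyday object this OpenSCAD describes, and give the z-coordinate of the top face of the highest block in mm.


A staircase. The total rise is 748 mm.

4 identical blocks, each offset up and back from the previous — a staircase. Each step is 187 mm tall and there are 4 of them, so the total rise is 4 × 187 = 748 mm.


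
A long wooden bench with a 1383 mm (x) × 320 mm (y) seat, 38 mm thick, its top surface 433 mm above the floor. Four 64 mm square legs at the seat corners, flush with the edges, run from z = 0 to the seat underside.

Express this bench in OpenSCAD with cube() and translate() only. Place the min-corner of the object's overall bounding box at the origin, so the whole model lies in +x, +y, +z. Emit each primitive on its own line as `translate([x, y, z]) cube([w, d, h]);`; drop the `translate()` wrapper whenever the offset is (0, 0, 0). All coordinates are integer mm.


// leg_h = 433 − 38 = 395
translate([0, 0, 395]) cube([1383, 320, 38]);
cube([64, 64, 395]);
translate([0, 256, 0]) cube([64, 64, 395]);
translate([1319, 0, 0]) cube([64, 64, 395]);
translate([1319, 256, 0]) cube([64, 64, 395]);


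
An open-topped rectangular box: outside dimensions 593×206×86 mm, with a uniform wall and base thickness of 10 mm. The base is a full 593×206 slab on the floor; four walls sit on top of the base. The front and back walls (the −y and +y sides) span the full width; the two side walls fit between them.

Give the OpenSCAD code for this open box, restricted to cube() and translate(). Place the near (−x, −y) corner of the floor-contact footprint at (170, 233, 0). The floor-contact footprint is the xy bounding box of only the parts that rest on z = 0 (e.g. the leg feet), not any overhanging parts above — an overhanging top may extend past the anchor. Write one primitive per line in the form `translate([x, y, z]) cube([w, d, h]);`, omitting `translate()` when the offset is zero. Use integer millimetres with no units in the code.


translate([170, 233, 0]) cube([593, 206, 10]);
translate([170, 233, 10]) cube([593, 10, 76]);
translate([170, 429, 10]) cube([593, 10, 76]);
translate([170, 243, 10]) cube([10, 186, 76]);
translate([753, 243, 10]) cube([10, 186, 76]);


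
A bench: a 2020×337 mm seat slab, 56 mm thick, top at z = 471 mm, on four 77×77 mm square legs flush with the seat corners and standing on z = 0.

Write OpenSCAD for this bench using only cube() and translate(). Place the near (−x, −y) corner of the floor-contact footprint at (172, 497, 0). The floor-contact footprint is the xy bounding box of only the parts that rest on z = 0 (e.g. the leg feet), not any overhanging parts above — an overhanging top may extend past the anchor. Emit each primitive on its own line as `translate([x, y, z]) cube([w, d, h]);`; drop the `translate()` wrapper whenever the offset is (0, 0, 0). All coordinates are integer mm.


translate([172, 497, 415]) cube([2020, 337, 56]);
translate([172, 497, 0]) cube([77, 77, 415]);
translate([172, 757, 0]) cube([77, 77, 415]);
translate([2115, 497, 0]) cube([77, 77, 415]);
translate([2115, 757, 0]) cube([77, 77, 415]);


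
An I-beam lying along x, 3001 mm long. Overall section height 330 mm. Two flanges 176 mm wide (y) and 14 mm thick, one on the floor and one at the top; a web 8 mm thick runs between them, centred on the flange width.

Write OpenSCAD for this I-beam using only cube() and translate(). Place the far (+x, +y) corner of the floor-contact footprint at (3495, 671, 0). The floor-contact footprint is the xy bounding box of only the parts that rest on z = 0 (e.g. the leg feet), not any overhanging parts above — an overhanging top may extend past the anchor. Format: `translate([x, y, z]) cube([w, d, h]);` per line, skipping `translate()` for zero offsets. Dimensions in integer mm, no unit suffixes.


translate([494, 495, 0]) cube([3001, 176, 14]);
translate([494, 579, 14]) cube([3001, 8, 302]);
translate([494, 495, 316]) cube([3001, 176, 14]);


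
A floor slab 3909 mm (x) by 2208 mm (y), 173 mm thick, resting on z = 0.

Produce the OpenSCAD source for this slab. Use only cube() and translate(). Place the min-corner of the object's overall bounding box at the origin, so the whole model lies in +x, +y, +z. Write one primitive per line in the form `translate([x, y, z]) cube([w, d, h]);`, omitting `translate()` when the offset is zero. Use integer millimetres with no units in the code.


cube([3909, 2208, 173]);


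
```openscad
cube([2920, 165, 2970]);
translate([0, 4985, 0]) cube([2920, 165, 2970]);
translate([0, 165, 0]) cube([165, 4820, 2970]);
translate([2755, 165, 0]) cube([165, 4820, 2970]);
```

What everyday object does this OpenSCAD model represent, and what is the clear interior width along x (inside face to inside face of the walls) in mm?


A house (or room) frame. The interior width is 2590 mm.

Four 2970 mm walls enclosing a rectangle with no floor or roof — a room or house frame. Outside width is 2920 mm and wall thickness is 165 mm, so the interior width is 2920 − 2 × 165 = 2590 mm.


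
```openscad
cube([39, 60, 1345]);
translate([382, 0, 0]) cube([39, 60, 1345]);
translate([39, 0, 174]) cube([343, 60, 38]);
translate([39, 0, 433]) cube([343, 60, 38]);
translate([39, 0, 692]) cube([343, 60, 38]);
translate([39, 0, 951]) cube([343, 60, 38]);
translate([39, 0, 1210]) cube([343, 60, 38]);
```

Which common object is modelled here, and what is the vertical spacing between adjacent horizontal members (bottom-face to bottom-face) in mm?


A ladder. The rung spacing is 259 mm.

Two tall 39×60 posts with 5 short bars between them — a ladder. Adjacent rungs sit at z = 174 and z = 433, so the spacing is 433 − 174 = 259 mm.


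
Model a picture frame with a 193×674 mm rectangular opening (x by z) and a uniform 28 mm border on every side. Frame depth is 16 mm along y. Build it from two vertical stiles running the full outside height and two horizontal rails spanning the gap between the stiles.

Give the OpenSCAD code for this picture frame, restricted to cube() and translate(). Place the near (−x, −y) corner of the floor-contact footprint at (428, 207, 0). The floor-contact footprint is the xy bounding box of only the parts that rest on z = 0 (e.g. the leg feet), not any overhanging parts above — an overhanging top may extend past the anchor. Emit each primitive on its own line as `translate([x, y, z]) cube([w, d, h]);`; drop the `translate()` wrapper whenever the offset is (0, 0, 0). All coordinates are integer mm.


translate([428, 207, 0]) cube([28, 16, 730]);
translate([649, 207, 0]) cube([28, 16, 730]);
translate([456, 207, 0]) cube([193, 16, 28]);
translate([456, 207, 702]) cube([193, 16, 28]);


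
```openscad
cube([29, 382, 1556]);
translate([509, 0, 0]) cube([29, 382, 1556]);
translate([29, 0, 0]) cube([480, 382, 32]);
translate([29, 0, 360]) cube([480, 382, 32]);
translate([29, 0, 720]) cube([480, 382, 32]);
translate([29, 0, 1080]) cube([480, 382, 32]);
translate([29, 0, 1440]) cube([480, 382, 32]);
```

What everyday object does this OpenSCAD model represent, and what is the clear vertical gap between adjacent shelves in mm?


A bookshelf. The clear shelf gap is 328 mm.

Two tall side panels with 5 horizontal boards between them — a bookshelf. The first two shelf undersides are at z = 0 and z = 360; with shelf thickness 32, the clear gap is 360 − 0 − 32 = 328 mm.


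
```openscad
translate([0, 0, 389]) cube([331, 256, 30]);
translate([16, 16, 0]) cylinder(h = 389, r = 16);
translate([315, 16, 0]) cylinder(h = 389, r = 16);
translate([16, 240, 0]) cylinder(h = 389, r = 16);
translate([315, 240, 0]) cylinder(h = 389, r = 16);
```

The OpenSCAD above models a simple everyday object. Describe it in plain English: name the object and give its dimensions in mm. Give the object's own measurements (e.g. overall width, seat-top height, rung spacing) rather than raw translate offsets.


A simple wooden stool: a rectangular seat 331 mm (x) by 256 mm (y), 30 mm thick, top face at z = 419 mm, on four round legs, each 32 mm in diameter. The legs rest on z = 0, each leg's axis is inset half a diameter from the nearest pair of seat edges (so the leg's bounding box is flush with the corner).


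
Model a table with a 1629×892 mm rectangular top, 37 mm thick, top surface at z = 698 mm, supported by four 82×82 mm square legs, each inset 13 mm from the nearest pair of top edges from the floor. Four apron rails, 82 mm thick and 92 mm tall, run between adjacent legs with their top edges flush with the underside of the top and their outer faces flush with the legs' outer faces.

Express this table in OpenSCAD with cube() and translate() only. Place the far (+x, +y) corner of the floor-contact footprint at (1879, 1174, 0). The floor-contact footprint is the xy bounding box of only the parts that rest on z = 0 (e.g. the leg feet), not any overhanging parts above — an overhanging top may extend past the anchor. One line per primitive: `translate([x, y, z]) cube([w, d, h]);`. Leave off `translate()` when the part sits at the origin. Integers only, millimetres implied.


// leg_h = 698 - 37 = 661
// apron z = 661 - 92 = 569
translate([263, 295, 661]) cube([1629, 892, 37]);
translate([276, 308, 0]) cube([82, 82, 661]);
translate([1797, 308, 0]) cube([82, 82, 661]);
translate([276, 1092, 0]) cube([82, 82, 661]);
translate([1797, 1092, 0]) cube([82, 82, 661]);
translate([358, 308, 569]) cube([1439, 82, 92]);
translate([358, 1092, 569]) cube([1439, 82, 92]);
translate([276, 390, 569]) cube([82, 702, 92]);
translate([1797, 390, 569]) cube([82, 702, 92]);


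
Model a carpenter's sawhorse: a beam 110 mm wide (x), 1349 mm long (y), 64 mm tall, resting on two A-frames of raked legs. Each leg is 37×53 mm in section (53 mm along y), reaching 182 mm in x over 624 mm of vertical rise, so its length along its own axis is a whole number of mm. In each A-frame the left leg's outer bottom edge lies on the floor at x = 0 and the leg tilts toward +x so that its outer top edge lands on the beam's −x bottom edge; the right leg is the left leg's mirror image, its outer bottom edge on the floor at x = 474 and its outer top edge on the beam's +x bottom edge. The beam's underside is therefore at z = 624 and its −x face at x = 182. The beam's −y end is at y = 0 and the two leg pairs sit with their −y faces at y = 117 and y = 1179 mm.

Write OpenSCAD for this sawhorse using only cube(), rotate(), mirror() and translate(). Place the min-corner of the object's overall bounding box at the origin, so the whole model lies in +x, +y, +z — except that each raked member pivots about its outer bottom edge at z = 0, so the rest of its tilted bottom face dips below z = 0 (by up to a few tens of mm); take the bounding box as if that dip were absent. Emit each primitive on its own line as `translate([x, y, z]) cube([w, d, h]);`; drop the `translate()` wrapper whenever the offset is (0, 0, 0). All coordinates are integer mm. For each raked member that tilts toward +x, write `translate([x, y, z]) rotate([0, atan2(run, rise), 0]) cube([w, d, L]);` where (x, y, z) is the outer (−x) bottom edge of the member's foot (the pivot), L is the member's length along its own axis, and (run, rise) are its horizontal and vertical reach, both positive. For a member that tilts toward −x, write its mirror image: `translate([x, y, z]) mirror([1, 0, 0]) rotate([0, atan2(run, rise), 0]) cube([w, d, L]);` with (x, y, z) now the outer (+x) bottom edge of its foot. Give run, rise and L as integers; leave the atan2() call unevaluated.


// leg length = √(182² + 624²) = 650
// right-leg outer foot x = 2·182 + 110 = 474
// beam min-corner = (182, 0, 624)
translate([182, 0, 624]) cube([110, 1349, 64]);
translate([0, 117, 0]) rotate([0, atan2(182, 624), 0]) cube([37, 53, 650]);
translate([474, 117, 0]) mirror([1, 0, 0]) rotate([0, atan2(182, 624), 0]) cube([37, 53, 650]);
translate([0, 1179, 0]) rotate([0, atan2(182, 624), 0]) cube([37, 53, 650]);
translate([474, 1179, 0]) mirror([1, 0, 0]) rotate([0, atan2(182, 624), 0]) cube([37, 53, 650]);


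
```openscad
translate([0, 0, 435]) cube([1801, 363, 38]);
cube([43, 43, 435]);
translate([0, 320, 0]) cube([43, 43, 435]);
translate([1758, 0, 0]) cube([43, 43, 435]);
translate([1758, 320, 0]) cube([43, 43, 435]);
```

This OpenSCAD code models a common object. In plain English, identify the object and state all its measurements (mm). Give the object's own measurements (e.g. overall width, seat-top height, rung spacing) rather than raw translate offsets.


A bench: a 1801×363 mm seat slab, 38 mm thick, top at z = 473 mm, on four 43×43 mm square legs flush with the seat corners and standing on z = 0.


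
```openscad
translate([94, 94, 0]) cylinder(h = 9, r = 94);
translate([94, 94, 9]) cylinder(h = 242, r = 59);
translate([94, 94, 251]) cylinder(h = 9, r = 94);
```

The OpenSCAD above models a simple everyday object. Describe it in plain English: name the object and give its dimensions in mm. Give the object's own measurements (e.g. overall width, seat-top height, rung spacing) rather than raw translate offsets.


A spool: two coaxial disc flanges of radius 94 mm and thickness 9 mm, joined by a core cylinder of radius 59 mm and height 242 mm. The lower flange rests on z = 0 and the three cylinders share a vertical axis.


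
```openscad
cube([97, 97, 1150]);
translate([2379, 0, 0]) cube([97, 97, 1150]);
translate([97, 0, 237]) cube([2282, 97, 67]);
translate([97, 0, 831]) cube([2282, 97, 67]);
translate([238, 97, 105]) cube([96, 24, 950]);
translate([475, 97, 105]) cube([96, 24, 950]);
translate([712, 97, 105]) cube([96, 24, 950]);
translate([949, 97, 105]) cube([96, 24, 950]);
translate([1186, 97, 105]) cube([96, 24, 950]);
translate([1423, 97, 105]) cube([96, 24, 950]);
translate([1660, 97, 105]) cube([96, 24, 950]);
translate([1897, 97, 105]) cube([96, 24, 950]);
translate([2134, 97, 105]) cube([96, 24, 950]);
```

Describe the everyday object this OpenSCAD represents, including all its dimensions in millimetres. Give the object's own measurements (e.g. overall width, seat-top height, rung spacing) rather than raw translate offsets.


A fence section. Two 97×97 mm posts, 1150 mm tall, stand on the floor with a clear span of 2282 mm between their inner faces. Two horizontal rails of 97×67 mm section span the gap between the posts with their undersides at z = 237 mm and z = 831 mm, flush with the posts' −y face. 9 pickets, each 96 mm wide, 24 mm thick and 950 mm tall, are fixed to the +y face of the rails with their bottoms at z = 105 mm, spaced across the span with a 141 mm gap after the −x post and between neighbouring pickets, with 149 mm left before the +x post.


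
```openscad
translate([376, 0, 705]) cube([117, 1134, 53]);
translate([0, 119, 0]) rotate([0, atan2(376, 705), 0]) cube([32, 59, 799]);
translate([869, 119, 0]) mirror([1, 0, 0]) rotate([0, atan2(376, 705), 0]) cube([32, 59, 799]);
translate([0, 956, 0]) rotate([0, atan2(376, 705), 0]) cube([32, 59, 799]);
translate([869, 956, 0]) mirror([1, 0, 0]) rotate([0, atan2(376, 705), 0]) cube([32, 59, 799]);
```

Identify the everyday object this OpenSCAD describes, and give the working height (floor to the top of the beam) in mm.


A sawhorse. The overall height is 758 mm.

A beam across two mirrored pairs of raked legs — a sawhorse. The beam's underside is at z = 705 (matching the legs' vertical rise in atan2(376, 705)) and the beam is 53 mm tall, so its top is at 705 + 53 = 758 mm. The raked legs top out at the beam's underside, so that is the highest point.


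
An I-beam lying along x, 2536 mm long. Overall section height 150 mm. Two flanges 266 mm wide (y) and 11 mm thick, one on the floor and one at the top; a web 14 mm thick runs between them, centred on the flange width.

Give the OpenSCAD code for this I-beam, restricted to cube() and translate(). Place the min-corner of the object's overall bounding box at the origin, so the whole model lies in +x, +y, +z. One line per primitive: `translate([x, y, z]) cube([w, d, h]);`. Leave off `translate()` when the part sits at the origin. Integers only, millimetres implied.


cube([2536, 266, 11]);
translate([0, 126, 11]) cube([2536, 14, 128]);
translate([0, 0, 139]) cube([2536, 266, 11]);


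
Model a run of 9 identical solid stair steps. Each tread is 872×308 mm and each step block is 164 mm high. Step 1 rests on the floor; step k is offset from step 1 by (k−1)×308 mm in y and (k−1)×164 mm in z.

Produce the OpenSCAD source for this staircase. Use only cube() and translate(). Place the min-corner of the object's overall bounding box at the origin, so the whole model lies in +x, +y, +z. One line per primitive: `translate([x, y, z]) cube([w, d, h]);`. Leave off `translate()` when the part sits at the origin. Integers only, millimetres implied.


cube([872, 308, 164]);
translate([0, 308, 164]) cube([872, 308, 164]);
translate([0, 616, 328]) cube([872, 308, 164]);
translate([0, 924, 492]) cube([872, 308, 164]);
translate([0, 1232, 656]) cube([872, 308, 164]);
translate([0, 1540, 820]) cube([872, 308, 164]);
translate([0, 1848, 984]) cube([872, 308, 164]);
translate([0, 2156, 1148]) cube([872, 308, 164]);
translate([0, 2464, 1312]) cube([872, 308, 164]);


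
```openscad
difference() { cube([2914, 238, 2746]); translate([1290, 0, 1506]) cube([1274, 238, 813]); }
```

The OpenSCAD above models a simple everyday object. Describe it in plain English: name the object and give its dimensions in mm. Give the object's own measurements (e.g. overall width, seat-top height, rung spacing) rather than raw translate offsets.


A wall 2914 mm long (x), 238 mm thick (y), 2746 mm tall, with a rectangular window opening cut through it. The opening is 1274 mm wide and 813 mm tall; its sill is at z = 1506 mm and its near (−x) edge is 1290 mm from the wall's −x end. The opening passes through the full wall thickness.


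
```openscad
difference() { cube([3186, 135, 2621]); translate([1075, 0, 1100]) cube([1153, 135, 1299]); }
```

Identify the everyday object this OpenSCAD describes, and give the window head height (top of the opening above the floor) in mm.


A wall with a window opening. The window head height is 2399 mm.

A wall with a rectangular opening subtracted — a window. Sill at z = 1100, opening 1299 mm tall, so the head is at 1100 + 1299 = 2399 mm.


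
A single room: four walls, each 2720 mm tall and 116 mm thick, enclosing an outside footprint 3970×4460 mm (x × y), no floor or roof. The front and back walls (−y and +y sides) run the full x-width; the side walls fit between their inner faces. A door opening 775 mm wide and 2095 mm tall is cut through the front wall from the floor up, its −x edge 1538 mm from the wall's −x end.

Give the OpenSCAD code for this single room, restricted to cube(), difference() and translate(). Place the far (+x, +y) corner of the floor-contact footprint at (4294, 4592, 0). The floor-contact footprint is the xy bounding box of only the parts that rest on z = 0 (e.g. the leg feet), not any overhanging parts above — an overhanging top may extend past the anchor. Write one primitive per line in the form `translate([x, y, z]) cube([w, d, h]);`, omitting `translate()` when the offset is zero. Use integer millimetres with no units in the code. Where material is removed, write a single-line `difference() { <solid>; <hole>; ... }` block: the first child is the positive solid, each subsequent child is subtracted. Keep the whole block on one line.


difference() { translate([324, 132, 0]) cube([3970, 116, 2720]); translate([1862, 132, 0]) cube([775, 116, 2095]); }
translate([324, 4476, 0]) cube([3970, 116, 2720]);
translate([324, 248, 0]) cube([116, 4228, 2720]);
translate([4178, 248, 0]) cube([116, 4228, 2720]);


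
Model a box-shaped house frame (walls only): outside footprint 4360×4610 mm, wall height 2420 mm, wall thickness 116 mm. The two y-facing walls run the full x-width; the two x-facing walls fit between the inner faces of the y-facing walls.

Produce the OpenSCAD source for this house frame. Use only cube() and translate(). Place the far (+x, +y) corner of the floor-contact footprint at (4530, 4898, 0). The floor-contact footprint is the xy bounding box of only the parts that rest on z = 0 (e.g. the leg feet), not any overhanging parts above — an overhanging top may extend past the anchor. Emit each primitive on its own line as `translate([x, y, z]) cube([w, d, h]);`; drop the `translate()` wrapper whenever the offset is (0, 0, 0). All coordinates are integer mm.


translate([170, 288, 0]) cube([4360, 116, 2420]);
translate([170, 4782, 0]) cube([4360, 116, 2420]);
translate([170, 404, 0]) cube([116, 4378, 2420]);
translate([4414, 404, 0]) cube([116, 4378, 2420]);


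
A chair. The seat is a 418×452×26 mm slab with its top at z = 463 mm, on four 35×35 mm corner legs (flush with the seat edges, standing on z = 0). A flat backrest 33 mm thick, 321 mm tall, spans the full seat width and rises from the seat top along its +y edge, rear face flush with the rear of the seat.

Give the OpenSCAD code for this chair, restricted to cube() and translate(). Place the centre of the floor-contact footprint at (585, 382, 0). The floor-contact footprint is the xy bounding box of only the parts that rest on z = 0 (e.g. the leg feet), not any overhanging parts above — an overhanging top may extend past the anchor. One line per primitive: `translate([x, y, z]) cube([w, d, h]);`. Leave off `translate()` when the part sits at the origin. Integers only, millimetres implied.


// leg_h = 463 - 26 = 437
translate([376, 156, 437]) cube([418, 452, 26]);
translate([376, 156, 0]) cube([35, 35, 437]);
translate([759, 156, 0]) cube([35, 35, 437]);
translate([376, 573, 0]) cube([35, 35, 437]);
translate([759, 573, 0]) cube([35, 35, 437]);
translate([376, 575, 463]) cube([418, 33, 321]);


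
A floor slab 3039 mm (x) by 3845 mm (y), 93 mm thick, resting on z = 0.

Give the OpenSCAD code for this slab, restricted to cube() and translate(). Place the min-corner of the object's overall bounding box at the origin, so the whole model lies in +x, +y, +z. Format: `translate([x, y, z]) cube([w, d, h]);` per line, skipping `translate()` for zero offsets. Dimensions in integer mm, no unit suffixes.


cube([3039, 3845, 93]);


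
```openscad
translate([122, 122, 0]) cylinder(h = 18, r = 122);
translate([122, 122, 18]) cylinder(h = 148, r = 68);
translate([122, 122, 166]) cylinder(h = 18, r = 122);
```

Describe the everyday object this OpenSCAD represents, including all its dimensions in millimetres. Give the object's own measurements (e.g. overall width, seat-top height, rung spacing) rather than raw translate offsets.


A spool: two coaxial disc flanges of radius 122 mm and thickness 18 mm, joined by a core cylinder of radius 68 mm and height 148 mm. The lower flange rests on z = 0 and the three cylinders share a vertical axis.


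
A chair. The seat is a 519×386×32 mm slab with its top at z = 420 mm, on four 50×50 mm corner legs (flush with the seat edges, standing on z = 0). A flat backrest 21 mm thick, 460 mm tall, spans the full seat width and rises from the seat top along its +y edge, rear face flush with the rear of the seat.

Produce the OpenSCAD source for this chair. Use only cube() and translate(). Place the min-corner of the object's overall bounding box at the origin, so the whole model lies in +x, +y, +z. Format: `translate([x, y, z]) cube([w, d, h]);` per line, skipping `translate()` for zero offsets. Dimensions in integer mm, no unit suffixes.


translate([0, 0, 388]) cube([519, 386, 32]);
cube([50, 50, 388]);
translate([469, 0, 0]) cube([50, 50, 388]);
translate([0, 336, 0]) cube([50, 50, 388]);
translate([469, 336, 0]) cube([50, 50, 388]);
translate([0, 365, 420]) cube([519, 21, 460]);


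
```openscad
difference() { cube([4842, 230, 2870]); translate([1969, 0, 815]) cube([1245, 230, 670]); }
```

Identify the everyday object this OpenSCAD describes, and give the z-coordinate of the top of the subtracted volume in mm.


A wall with a window opening. The window head height is 1485 mm.

A wall with a rectangular opening subtracted — a window. Sill at z = 815, opening 670 mm tall, so the head is at 815 + 670 = 1485 mm.


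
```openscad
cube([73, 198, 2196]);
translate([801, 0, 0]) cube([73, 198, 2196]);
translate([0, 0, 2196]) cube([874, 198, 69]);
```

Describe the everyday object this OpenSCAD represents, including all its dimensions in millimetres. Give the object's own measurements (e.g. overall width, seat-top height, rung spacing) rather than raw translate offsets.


A door frame. The clear opening is 728 mm wide and 2196 mm high. Two 73 mm wide jambs, 198 mm deep, stand either side of the opening from the floor to the top of the opening. A 69 mm thick head sits across the top of both jambs, spanning the full outside width of the frame.


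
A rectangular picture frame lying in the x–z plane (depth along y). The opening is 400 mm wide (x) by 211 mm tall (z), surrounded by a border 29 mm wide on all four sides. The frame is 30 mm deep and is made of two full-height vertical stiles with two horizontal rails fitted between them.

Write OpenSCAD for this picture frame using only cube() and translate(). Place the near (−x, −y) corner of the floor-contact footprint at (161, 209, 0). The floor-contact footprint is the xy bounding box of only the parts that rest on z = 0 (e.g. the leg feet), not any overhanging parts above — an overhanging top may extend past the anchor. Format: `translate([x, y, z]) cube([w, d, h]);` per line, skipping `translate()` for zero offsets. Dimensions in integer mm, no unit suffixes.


translate([161, 209, 0]) cube([29, 30, 269]);
translate([590, 209, 0]) cube([29, 30, 269]);
translate([190, 209, 0]) cube([400, 30, 29]);
translate([190, 209, 240]) cube([400, 30, 29]);


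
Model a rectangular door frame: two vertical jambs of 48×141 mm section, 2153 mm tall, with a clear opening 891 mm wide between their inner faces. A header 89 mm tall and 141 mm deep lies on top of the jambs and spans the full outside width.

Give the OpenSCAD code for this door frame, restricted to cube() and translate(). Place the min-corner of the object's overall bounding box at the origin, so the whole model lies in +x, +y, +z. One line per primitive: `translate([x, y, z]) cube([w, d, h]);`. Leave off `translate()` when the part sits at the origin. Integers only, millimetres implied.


cube([48, 141, 2153]);
translate([939, 0, 0]) cube([48, 141, 2153]);
translate([0, 0, 2153]) cube([987, 141, 89]);


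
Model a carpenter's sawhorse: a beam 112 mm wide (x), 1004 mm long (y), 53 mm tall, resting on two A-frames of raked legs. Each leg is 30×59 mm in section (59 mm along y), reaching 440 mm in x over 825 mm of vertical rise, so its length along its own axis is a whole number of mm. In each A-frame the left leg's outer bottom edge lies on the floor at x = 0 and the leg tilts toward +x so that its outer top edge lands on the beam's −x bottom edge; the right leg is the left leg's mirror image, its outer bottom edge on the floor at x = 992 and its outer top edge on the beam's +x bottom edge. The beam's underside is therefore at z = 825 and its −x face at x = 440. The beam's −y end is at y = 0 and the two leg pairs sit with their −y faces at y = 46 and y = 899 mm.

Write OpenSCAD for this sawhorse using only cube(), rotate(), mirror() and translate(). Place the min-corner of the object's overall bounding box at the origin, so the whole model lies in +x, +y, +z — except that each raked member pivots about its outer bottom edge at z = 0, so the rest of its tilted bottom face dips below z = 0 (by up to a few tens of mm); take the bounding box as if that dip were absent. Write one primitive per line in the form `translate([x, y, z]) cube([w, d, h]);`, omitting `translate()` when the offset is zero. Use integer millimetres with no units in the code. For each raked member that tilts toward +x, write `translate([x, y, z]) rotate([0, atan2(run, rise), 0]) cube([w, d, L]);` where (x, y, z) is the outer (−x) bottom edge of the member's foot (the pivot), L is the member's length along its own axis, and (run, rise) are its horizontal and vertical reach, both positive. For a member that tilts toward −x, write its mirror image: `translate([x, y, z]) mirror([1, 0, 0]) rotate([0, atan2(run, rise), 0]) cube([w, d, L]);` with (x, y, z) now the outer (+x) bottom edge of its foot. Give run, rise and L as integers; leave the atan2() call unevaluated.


translate([440, 0, 825]) cube([112, 1004, 53]);
translate([0, 46, 0]) rotate([0, atan2(440, 825), 0]) cube([30, 59, 935]);
translate([992, 46, 0]) mirror([1, 0, 0]) rotate([0, atan2(440, 825), 0]) cube([30, 59, 935]);
translate([0, 899, 0]) rotate([0, atan2(440, 825), 0]) cube([30, 59, 935]);
translate([992, 899, 0]) mirror([1, 0, 0]) rotate([0, atan2(440, 825), 0]) cube([30, 59, 935]);


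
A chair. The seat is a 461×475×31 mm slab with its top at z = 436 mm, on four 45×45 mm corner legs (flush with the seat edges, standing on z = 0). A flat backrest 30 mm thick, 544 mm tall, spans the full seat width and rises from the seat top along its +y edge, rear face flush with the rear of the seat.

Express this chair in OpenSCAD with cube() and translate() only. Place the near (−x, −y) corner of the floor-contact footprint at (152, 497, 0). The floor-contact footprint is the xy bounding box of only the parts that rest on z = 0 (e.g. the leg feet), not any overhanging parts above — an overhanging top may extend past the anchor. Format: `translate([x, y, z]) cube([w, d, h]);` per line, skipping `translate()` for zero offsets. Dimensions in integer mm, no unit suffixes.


translate([152, 497, 405]) cube([461, 475, 31]);
translate([152, 497, 0]) cube([45, 45, 405]);
translate([568, 497, 0]) cube([45, 45, 405]);
translate([152, 927, 0]) cube([45, 45, 405]);
translate([568, 927, 0]) cube([45, 45, 405]);
translate([152, 942, 436]) cube([461, 30, 544]);


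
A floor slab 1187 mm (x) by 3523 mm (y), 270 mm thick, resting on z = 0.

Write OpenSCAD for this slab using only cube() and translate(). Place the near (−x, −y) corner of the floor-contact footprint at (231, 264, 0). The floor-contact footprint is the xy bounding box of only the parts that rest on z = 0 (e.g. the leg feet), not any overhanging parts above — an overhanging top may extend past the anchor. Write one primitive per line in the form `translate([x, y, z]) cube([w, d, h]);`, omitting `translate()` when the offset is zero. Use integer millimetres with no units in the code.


translate([231, 264, 0]) cube([1187, 3523, 270]);


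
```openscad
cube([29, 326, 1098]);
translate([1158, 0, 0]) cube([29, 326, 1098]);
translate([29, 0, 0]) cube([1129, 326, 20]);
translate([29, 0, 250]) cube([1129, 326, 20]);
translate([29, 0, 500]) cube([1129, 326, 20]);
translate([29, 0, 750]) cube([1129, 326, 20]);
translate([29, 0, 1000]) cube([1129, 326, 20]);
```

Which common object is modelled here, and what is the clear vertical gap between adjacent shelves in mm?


A bookshelf. The clear shelf gap is 230 mm.

Two tall side panels with 5 horizontal boards between them — a bookshelf. The first two shelf undersides are at z = 0 and z = 250; with shelf thickness 20, the clear gap is 250 − 0 − 20 = 230 mm.
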